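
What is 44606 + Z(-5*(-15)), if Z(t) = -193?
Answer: 44413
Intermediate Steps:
44606 + Z(-5*(-15)) = 44606 - 193 = 44413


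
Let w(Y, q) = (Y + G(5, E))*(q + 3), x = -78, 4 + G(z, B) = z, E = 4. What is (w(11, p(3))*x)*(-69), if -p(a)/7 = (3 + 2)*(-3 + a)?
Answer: 193752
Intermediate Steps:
G(z, B) = -4 + z
p(a) = 105 - 35*a (p(a) = -7*(3 + 2)*(-3 + a) = -35*(-3 + a) = -7*(-15 + 5*a) = 105 - 35*a)
w(Y, q) = (1 + Y)*(3 + q) (w(Y, q) = (Y + (-4 + 5))*(q + 3) = (Y + 1)*(3 + q) = (1 + Y)*(3 + q))
(w(11, p(3))*x)*(-69) = ((3 + (105 - 35*3) + 3*11 + 11*(105 - 35*3))*(-78))*(-69) = ((3 + (105 - 105) + 33 + 11*(105 - 105))*(-78))*(-69) = ((3 + 0 + 33 + 11*0)*(-78))*(-69) = ((3 + 0 + 33 + 0)*(-78))*(-69) = (36*(-78))*(-69) = -2808*(-69) = 193752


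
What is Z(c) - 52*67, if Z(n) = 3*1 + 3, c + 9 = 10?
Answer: -3478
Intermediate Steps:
c = 1 (c = -9 + 10 = 1)
Z(n) = 6 (Z(n) = 3 + 3 = 6)
Z(c) - 52*67 = 6 - 52*67 = 6 - 3484 = -3478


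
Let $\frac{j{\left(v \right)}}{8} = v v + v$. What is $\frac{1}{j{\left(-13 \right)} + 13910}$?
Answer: $\frac{1}{15158} \approx 6.5972 \cdot 10^{-5}$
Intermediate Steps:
$j{\left(v \right)} = 8 v + 8 v^{2}$ ($j{\left(v \right)} = 8 \left(v v + v\right) = 8 \left(v^{2} + v\right) = 8 \left(v + v^{2}\right) = 8 v + 8 v^{2}$)
$\frac{1}{j{\left(-13 \right)} + 13910} = \frac{1}{8 \left(-13\right) \left(1 - 13\right) + 13910} = \frac{1}{8 \left(-13\right) \left(-12\right) + 13910} = \frac{1}{1248 + 13910} = \frac{1}{15158}$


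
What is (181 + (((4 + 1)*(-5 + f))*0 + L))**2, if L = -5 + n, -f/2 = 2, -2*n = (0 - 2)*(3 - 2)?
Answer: 31329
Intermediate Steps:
n = 1 (n = -(0 - 2)*(3 - 2)/2 = -(-1) = -1/2*(-2) = 1)
f = -4 (f = -2*2 = -4)
L = -4 (L = -5 + 1 = -4)
(181 + (((4 + 1)*(-5 + f))*0 + L))**2 = (181 + (((4 + 1)*(-5 - 4))*0 - 4))**2 = (181 + ((5*(-9))*0 - 4))**2 = (181 + (-45*0 - 4))**2 = (181 + (0 - 4))**2 = (181 - 4)**2 = 177**2 = 31329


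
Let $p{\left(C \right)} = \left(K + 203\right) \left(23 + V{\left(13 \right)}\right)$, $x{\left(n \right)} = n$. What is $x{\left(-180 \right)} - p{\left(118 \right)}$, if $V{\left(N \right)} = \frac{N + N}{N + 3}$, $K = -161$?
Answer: $- \frac{4857}{4} \approx -1214.3$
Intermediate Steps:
$V{\left(N \right)} = \frac{2 N}{3 + N}$
$p{\left(C \right)} = \frac{4137}{4}$ ($p{\left(C \right)} = \left(-161 + 203\right) \left(23 + 2 \cdot 13 \frac{1}{3 + 13}\right) = 42 \left(23 + 2 \cdot 13 \cdot \frac{1}{16}\right) = 42 \left(23 + \frac{13}{8}\right) = 42 \cdot \frac{197}{8} = \frac{4137}{4}$)
$x{\left(-180 \right)} - p{\left(118 \right)} = -180 - \frac{4137}{4} = - \frac{4857}{4}$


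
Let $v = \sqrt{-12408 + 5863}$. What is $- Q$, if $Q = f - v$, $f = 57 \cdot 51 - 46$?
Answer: $-2861 + i \sqrt{6545} \approx -2861.0 + 80.901 i$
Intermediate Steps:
$v = i \sqrt{6545}$ ($v = \sqrt{-6545} = i \sqrt{6545} \approx 80.901 i$)
$f = 2861$ ($f = 2907 - 46 = 2861$)
$Q = 2861 - i \sqrt{6545} \approx 2861.0 - 80.901 i$
$- Q = - (2861 - i \sqrt{6545}) = -2861 + i \sqrt{6545}$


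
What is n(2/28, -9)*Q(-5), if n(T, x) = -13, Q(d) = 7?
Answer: -91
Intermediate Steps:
n(2/28, -9)*Q(-5) = -13*7 = -91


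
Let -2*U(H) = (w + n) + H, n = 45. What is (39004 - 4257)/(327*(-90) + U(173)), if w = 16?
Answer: -34747/29547 ≈ -1.1760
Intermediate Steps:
U(H) = -61/2 - H/2 (U(H) = -((16 + 45) + H)/2 = -(61 + H)/2 = -61/2 - H/2)
(39004 - 4257)/(327*(-90) + U(173)) = (39004 - 4257)/(327*(-90) + (-61/2 - 1/2*173)) = 34747/(-29430 + (-61/2 - 173/2)) = 34747/(-29430 - 117) = 34747/(-29547) = 34747*(-1/29547) = -34747/29547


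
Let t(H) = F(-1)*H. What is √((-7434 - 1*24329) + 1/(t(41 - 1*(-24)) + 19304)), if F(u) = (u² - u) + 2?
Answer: I*√3039322819921/9782 ≈ 178.22*I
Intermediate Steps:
F(u) = 2 + u² - u
t(H) = 4*H (t(H) = (2 + (-1)² - 1*(-1))*H = (2 + 1 + 1)*H = 4*H)
√((-7434 - 1*24329) + 1/(t(41 - 1*(-24)) + 19304)) = √((-7434 - 1*24329) + 1/(4*(41 - 1*(-24)) + 19304)) = √((-7434 - 24329) + 1/(4*(41 + 24) + 19304)) = √(-31763 + 1/(4*65 + 19304)) = √(-31763 + 1/(260 + 19304)) = √(-31763 + 1/19564) = √(-621411331/19564) = I*√3039322819921/9782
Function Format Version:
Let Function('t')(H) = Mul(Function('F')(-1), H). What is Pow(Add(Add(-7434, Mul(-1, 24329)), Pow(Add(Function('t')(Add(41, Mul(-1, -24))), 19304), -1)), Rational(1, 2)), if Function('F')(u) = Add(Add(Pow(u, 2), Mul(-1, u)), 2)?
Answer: Mul(Rational(1, 9782), I, Pow(3039322819921, Rational(1, 2))) ≈ Mul(178.22, I)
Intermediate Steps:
Function('F')(u) = Add(2, Pow(u, 2), Mul(-1, u))
Function('t')(H) = Mul(4, H) (Function('t')(H) = Mul(Add(2, Pow(-1, 2), Mul(-1, -1)), H) = Mul(Add(2, 1, 1), H) = Mul(4, H))
Pow(Add(Add(-7434, Mul(-1, 24329)), Pow(Add(Function('t')(Add(41, Mul(-1, -24))), 19304), -1)), Rational(1, 2)) = Pow(Add(Add(-7434, Mul(-1, 24329)), Pow(Add(Mul(4, Add(41, Mul(-1, -24))), 19304), -1)), Rational(1, 2)) = Pow(Add(Add(-7434, -24329), Pow(Add(Mul(4, Add(41, 24)), 19304), -1)), Rational(1, 2)) = Pow(Add(-31763, Pow(Add(Mul(4, 65), 19304), -1)), Rational(1, 2)) = Pow(Add(-31763, Pow(Add(260, 19304), -1)), Rational(1, 2)) = Pow(Add(-31763, Pow(19564, -1)), Rational(1, 2)) = Pow(Add(-31763, Rational(1, 19564)), Rational(1, 2)) = Pow(Rational(-621411331, 19564), Rational(1, 2)) = Mul(Rational(1, 9782), I, Pow(3039322819921, Rational(1, 2)))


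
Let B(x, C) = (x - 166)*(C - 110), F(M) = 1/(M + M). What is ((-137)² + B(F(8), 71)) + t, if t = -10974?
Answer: 228265/16 ≈ 14267.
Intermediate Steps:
F(M) = 1/(2*M)
B(x, C) = (-166 + x)*(-110 + C)
((-137)² + B(F(8), 71)) + t = ((-137)² + (18260 - 166*71 - 55/8 + 71*((½)/8))) - 10974 = (18769 + (18260 - 11786 - 55/8 + 71*((½)*(⅛)))) - 10974 = (18769 + (18260 - 11786 - 110*1/16 + 71*(1/16))) - 10974 = (18769 + (18260 - 11786 - 55/8 + 71/16)) - 10974 = (18769 + 103545/16) - 10974 = 403849/16 - 10974 = 228265/16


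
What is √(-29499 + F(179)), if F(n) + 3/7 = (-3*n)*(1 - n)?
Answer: √3238242/7 ≈ 257.07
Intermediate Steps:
F(n) = -3/7 - 3*n*(1 - n) (F(n) = -3/7 + (-3*n)*(1 - n) = -3/7 - 3*n*(1 - n))
√(-29499 + F(179)) = √(-29499 + (-3/7 - 3*179 + 3*179²)) = √(-29499 + (-3/7 - 537 + 3*32041)) = √(-29499 + (-3/7 - 537 + 96123)) = √(-29499 + 669099/7) = √(462606/7) = √3238242/7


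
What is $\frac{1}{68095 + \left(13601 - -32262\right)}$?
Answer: $\frac{1}{113958} \approx 8.7752 \cdot 10^{-6}$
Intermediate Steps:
$\frac{1}{68095 + \left(13601 - -32262\right)} = \frac{1}{68095 + \left(13601 + 32262\right)} = \frac{1}{68095 + 45863} = \frac{1}{113958}$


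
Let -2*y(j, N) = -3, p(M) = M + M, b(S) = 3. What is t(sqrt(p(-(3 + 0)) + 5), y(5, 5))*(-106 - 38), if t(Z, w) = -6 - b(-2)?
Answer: 1296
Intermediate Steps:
p(M) = 2*M
y(j, N) = 3/2 (y(j, N) = -1/2*(-3) = 3/2)
t(Z, w) = -9 (t(Z, w) = -6 - 1*3 = -6 - 3 = -9)
t(sqrt(p(-(3 + 0)) + 5), y(5, 5))*(-106 - 38) = -9*(-106 - 38) = -9*(-144) = 1296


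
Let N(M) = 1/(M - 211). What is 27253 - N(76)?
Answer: 3679156/135 ≈ 27253.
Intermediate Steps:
N(M) = 1/(-211 + M)
27253 - N(76) = 27253 - 1/(-211 + 76) = 27253 - 1/(-135) = 27253 - 1*(-1/135) = 27253 + 1/135 = 3679156/135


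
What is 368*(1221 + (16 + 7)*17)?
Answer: 593216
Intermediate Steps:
368*(1221 + (16 + 7)*17) = 368*(1221 + 23*17) = 368*(1221 + 391) = 368*1612 = 593216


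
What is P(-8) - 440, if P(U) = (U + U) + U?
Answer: -464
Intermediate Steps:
P(U) = 3*U (P(U) = 2*U + U = 3*U)
P(-8) - 440 = 3*(-8) - 440 = -24 - 440 = -464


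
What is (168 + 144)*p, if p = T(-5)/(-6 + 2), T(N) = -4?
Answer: 312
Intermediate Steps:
p = 1 (p = -4/(-6 + 2) = -4/(-4) = -4*(-¼) = 1)
(168 + 144)*p = (168 + 144)*1 = 312*1 = 312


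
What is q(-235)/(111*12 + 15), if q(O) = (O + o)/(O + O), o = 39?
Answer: 98/316545 ≈ 0.00030959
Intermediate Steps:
q(O) = (39 + O)/(2*O) (q(O) = (O + 39)/(O + O) = (39 + O)/((2*O)) = (39 + O)*(1/(2*O)) = (39 + O)/(2*O))
q(-235)/(111*12 + 15) = ((½)*(39 - 235)/(-235))/(111*12 + 15) = ((½)*(-1/235)*(-196))/(1332 + 15) = (98/235)/1347 = (98/235)*(1/1347) = 98/316545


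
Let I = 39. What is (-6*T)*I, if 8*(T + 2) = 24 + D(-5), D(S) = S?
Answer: -351/4 ≈ -87.750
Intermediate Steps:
T = 3/8 (T = -2 + (24 - 5)/8 = -2 + (⅛)*19 = -2 + 19/8 = 3/8 ≈ 0.37500)
(-6*T)*I = -6*3/8*39 = -9/4*39 = -351/4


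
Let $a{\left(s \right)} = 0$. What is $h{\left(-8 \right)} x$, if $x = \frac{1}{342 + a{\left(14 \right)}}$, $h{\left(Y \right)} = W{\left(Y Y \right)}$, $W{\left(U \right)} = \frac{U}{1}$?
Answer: $\frac{32}{171} \approx 0.18713$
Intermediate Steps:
$W{\left(U \right)} = U$ ($W{\left(U \right)} = U 1 = U$)
$h{\left(Y \right)} = Y^{2}$ ($h{\left(Y \right)} = Y Y = Y^{2}$)
$x = \frac{1}{342}$ ($x = \frac{1}{342 + 0} = \frac{1}{342} \approx 0.002924$)
$h{\left(-8 \right)} x = \left(-8\right)^{2} \cdot \frac{1}{342} = 64 \cdot \frac{1}{342} = \frac{32}{171}$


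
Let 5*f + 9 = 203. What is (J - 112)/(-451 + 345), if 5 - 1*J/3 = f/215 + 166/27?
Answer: 1122163/1025550 ≈ 1.0942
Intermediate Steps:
f = 194/5 (f = -9/5 + (1/5)*203 = -9/5 + 203/5 = 194/5 ≈ 38.800)
J = -38563/9675 (J = 15 - 3*((194/5)/215 + 166/27) = 15 - 3*((194/5)*(1/215) + 166*(1/27)) = 15 - 3*(194/1075 + 166/27) = 15 - 3*183688/29025 = 15 - 183688/9675 = -38563/9675 ≈ -3.9858)
(J - 112)/(-451 + 345) = (-38563/9675 - 112)/(-451 + 345) = -1122163/9675/(-106) = -1122163/9675*(-1/106) = 1122163/1025550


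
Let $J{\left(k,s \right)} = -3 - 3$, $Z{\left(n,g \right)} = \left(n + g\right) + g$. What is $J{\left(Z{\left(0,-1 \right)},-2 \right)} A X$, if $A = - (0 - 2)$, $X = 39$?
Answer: $-468$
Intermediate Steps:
$Z{\left(n,g \right)} = n + 2 g$ ($Z{\left(n,g \right)} = \left(g + n\right) + g = n + 2 g$)
$J{\left(k,s \right)} = -6$
$A = 2$ ($A = \left(-1\right) \left(-2\right) = 2$)
$J{\left(Z{\left(0,-1 \right)},-2 \right)} A X = \left(-6\right) 2 \cdot 39 = \left(-12\right) 39 = -468$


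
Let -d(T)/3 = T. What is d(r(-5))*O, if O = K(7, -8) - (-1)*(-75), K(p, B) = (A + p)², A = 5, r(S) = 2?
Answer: -414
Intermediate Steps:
d(T) = -3*T
K(p, B) = (5 + p)²
O = 69 (O = (5 + 7)² - (-1)*(-75) = 12² - 1*75 = 144 - 75 = 69)
d(r(-5))*O = -3*2*69 = -6*69 = -414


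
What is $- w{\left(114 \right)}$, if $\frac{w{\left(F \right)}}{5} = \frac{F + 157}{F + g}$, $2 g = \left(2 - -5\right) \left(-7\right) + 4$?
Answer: $- \frac{2710}{183} \approx -14.809$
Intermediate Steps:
$g = - \frac{45}{2}$ ($g = \frac{\left(2 - -5\right) \left(-7\right) + 4}{2} = \frac{\left(2 + 5\right) \left(-7\right) + 4}{2} = \frac{7 \left(-7\right) + 4}{2} = \frac{-49 + 4}{2} = \frac{1}{2} \left(-45\right) = - \frac{45}{2} \approx -22.5$)
$w{\left(F \right)} = \frac{5 \left(157 + F\right)}{- \frac{45}{2} + F}$ ($w{\left(F \right)} = 5 \frac{F + 157}{F - \frac{45}{2}} = 5 \frac{157 + F}{- \frac{45}{2} + F} = \frac{5 \left(157 + F\right)}{- \frac{45}{2} + F}$)
$- w{\left(114 \right)} = - \frac{10 \left(157 + 114\right)}{-45 + 2 \cdot 114} = - \frac{10 \cdot 271}{-45 + 228} = - \frac{10 \cdot 271}{183} = \left(-1\right) \frac{2710}{183} = - \frac{2710}{183}$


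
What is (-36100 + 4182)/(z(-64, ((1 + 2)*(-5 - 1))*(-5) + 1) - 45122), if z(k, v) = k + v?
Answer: 31918/45095 ≈ 0.70779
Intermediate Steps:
(-36100 + 4182)/(z(-64, ((1 + 2)*(-5 - 1))*(-5) + 1) - 45122) = (-36100 + 4182)/((-64 + (((1 + 2)*(-5 - 1))*(-5) + 1)) - 45122) = -31918/((-64 + ((3*(-6))*(-5) + 1)) - 45122) = -31918/((-64 + (-18*(-5) + 1)) - 45122) = -31918/((-64 + (90 + 1)) - 45122) = -31918/((-64 + 91) - 45122) = -31918/(27 - 45122) = -31918/(-45095) = -31918*(-1/45095) = 31918/45095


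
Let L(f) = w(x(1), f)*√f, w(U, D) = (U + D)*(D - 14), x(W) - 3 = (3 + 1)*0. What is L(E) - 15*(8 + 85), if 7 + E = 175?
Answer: -1395 + 52668*√42 ≈ 3.3993e+5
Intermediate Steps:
E = 168 (E = -7 + 175 = 168)
x(W) = 3 (x(W) = 3 + (3 + 1)*0 = 3 + 4*0 = 3 + 0 = 3)
w(U, D) = (-14 + D)*(D + U) (w(U, D) = (D + U)*(-14 + D) = (-14 + D)*(D + U))
L(f) = √f*(-42 + f² - 11*f) (L(f) = (f² - 14*f - 14*3 + f*3)*√f = (f² - 14*f - 42 + 3*f)*√f = (-42 + f² - 11*f)*√f = √f*(-42 + f² - 11*f))
L(E) - 15*(8 + 85) = √168*(-42 + 168² - 11*168) - 15*(8 + 85) = (2*√42)*(-42 + 28224 - 1848) - 15*93 = (2*√42)*26334 - 1395 = 52668*√42 - 1395 = -1395 + 52668*√42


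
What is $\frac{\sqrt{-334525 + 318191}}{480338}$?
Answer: $\frac{i \sqrt{16334}}{480338} \approx 0.00026607 i$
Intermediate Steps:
$\frac{\sqrt{-334525 + 318191}}{480338} = \sqrt{-16334} \cdot \frac{1}{480338} = i \sqrt{16334} \cdot \frac{1}{480338} = \frac{i \sqrt{16334}}{480338}$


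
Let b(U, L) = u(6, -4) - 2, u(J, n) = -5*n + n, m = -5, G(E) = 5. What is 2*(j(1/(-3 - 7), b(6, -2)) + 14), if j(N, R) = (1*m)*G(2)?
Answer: -22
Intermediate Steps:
u(J, n) = -4*n
b(U, L) = 14 (b(U, L) = -4*(-4) - 2 = 16 - 2 = 14)
j(N, R) = -25 (j(N, R) = (1*(-5))*5 = -5*5 = -25)
2*(j(1/(-3 - 7), b(6, -2)) + 14) = 2*(-25 + 14) = 2*(-11) = -22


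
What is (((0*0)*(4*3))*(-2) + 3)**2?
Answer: 9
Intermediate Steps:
(((0*0)*(4*3))*(-2) + 3)**2 = ((0*12)*(-2) + 3)**2 = (0*(-2) + 3)**2 = (0 + 3)**2 = 3**2 = 9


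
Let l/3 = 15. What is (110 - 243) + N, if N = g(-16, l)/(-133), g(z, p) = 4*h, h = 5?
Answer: -17709/133 ≈ -133.15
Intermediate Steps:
l = 45 (l = 3*15 = 45)
g(z, p) = 20 (g(z, p) = 4*5 = 20)
N = -20/133 (N = 20/(-133) = 20*(-1/133) = -20/133 ≈ -0.15038)
(110 - 243) + N = (110 - 243) - 20/133 = -133 - 20/133 = -17709/133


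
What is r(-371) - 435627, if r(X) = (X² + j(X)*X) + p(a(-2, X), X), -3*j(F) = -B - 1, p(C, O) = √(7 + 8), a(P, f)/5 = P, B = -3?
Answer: -893216/3 + √15 ≈ -2.9774e+5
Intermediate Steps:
a(P, f) = 5*P
p(C, O) = √15
j(F) = -⅔ (j(F) = -(-1*(-3) - 1)/3 = -(3 - 1)/3 = -⅓*2 = -⅔)
r(X) = √15 + X² - 2*X/3 (r(X) = (X² - 2*X/3) + √15 = √15 + X² - 2*X/3)
r(-371) - 435627 = (√15 + (-371)² - ⅔*(-371)) - 435627 = (√15 + 137641 + 742/3) - 435627 = (413665/3 + √15) - 435627 = -893216/3 + √15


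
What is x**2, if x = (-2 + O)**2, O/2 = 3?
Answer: 256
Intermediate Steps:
O = 6 (O = 2*3 = 6)
x = 16 (x = (-2 + 6)**2 = 4**2 = 16)
x**2 = 16**2 = 256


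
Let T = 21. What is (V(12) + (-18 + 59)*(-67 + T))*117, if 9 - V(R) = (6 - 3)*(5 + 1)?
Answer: -221715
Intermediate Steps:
V(R) = -9 (V(R) = 9 - (6 - 3)*(5 + 1) = 9 - 3*6 = 9 - 1*18 = 9 - 18 = -9)
(V(12) + (-18 + 59)*(-67 + T))*117 = (-9 + (-18 + 59)*(-67 + 21))*117 = (-9 + 41*(-46))*117 = (-9 - 1886)*117 = -1895*117 = -221715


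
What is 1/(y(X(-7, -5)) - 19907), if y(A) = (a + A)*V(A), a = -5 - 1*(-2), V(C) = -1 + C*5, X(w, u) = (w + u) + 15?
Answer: -1/19907 ≈ -5.0234e-5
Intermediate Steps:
X(w, u) = 15 + u + w (X(w, u) = (u + w) + 15 = 15 + u + w)
V(C) = -1 + 5*C
a = -3 (a = -5 + 2 = -3)
y(A) = (-1 + 5*A)*(-3 + A) (y(A) = (-3 + A)*(-1 + 5*A) = (-1 + 5*A)*(-3 + A))
1/(y(X(-7, -5)) - 19907) = 1/((-1 + 5*(15 - 5 - 7))*(-3 + (15 - 5 - 7)) - 19907) = 1/((-1 + 5*3)*(-3 + 3) - 19907) = 1/((-1 + 15)*0 - 19907) = 1/(14*0 - 19907) = 1/(0 - 19907) = 1/(-19907) = -1/19907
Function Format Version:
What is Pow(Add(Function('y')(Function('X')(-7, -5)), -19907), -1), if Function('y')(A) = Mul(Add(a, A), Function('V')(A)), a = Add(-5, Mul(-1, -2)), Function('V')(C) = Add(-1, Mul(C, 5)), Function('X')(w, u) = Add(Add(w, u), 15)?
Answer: Rational(-1, 19907) ≈ -5.0234e-5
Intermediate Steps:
Function('X')(w, u) = Add(15, u, w) (Function('X')(w, u) = Add(Add(u, w), 15) = Add(15, u, w))
Function('V')(C) = Add(-1, Mul(5, C))
a = -3 (a = Add(-5, 2) = -3)
Function('y')(A) = Mul(Add(-1, Mul(5, A)), Add(-3, A)) (Function('y')(A) = Mul(Add(-3, A), Add(-1, Mul(5, A))) = Mul(Add(-1, Mul(5, A)), Add(-3, A)))
Pow(Add(Function('y')(Function('X')(-7, -5)), -19907), -1) = Pow(Add(Mul(Add(-1, Mul(5, Add(15, -5, -7))), Add(-3, Add(15, -5, -7))), -19907), -1) = Pow(Add(Mul(Add(-1, Mul(5, 3)), Add(-3, 3)), -19907), -1) = Pow(Add(Mul(Add(-1, 15), 0), -19907), -1) = Pow(Add(Mul(14, 0), -19907), -1) = Pow(Add(0, -19907), -1) = Pow(-19907, -1) = Rational(-1, 19907)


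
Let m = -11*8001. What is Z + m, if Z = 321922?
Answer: 233911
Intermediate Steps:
m = -88011
Z + m = 321922 - 88011 = 233911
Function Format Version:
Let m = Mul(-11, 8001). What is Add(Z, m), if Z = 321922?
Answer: 233911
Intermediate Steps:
m = -88011
Add(Z, m) = Add(321922, -88011) = 233911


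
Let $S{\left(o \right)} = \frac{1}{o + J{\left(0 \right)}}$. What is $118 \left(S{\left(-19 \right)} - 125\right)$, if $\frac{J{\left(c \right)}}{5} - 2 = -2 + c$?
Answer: $- \frac{280368}{19} \approx -14756.0$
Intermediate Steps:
$J{\left(c \right)} = 5 c$ ($J{\left(c \right)} = 10 + 5 \left(-2 + c\right) = 10 + \left(-10 + 5 c\right) = 5 c$)
$S{\left(o \right)} = \frac{1}{o}$ ($S{\left(o \right)} = \frac{1}{o + 5 \cdot 0} = \frac{1}{o + 0} = \frac{1}{o}$)
$118 \left(S{\left(-19 \right)} - 125\right) = 118 \left(\frac{1}{-19} - 125\right) = 118 \left(- \frac{1}{19} - 125\right) = 118 \left(- \frac{2376}{19}\right) = - \frac{280368}{19}$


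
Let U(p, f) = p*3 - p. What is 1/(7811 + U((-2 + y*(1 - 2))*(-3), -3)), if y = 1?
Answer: 1/7829 ≈ 0.00012773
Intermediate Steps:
U(p, f) = 2*p (U(p, f) = 3*p - p = 2*p)
1/(7811 + U((-2 + y*(1 - 2))*(-3), -3)) = 1/(7811 + 2*((-2 + 1*(1 - 2))*(-3))) = 1/(7811 + 2*((-2 + 1*(-1))*(-3))) = 1/(7811 + 2*((-2 - 1)*(-3))) = 1/(7811 + 2*(-3*(-3))) = 1/(7811 + 2*9) = 1/(7811 + 18) = 1/7829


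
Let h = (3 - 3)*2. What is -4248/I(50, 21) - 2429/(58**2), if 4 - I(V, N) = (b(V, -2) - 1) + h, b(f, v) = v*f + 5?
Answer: -3633293/84100 ≈ -43.202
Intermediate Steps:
h = 0 (h = 0*2 = 0)
b(f, v) = 5 + f*v (b(f, v) = f*v + 5 = 5 + f*v)
I(V, N) = 2*V (I(V, N) = 4 - (((5 + V*(-2)) - 1) + 0) = 4 - (((5 - 2*V) - 1) + 0) = 4 - ((4 - 2*V) + 0) = 4 - (4 - 2*V) = 4 + (-4 + 2*V) = 2*V)
-4248/I(50, 21) - 2429/(58**2) = -4248/(2*50) - 2429/(58**2) = -4248/100 - 2429/3364 = -4248*1/100 - 2429*1/3364 = -1062/25 - 2429/3364 = -3633293/84100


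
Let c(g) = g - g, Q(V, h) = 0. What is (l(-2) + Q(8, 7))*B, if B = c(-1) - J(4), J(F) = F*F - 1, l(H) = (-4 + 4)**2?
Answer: 0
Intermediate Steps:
l(H) = 0 (l(H) = 0**2 = 0)
J(F) = -1 + F**2 (J(F) = F**2 - 1 = -1 + F**2)
c(g) = 0
B = -15 (B = 0 - (-1 + 4**2) = 0 - (-1 + 16) = 0 - 1*15 = 0 - 15 = -15)
(l(-2) + Q(8, 7))*B = (0 + 0)*(-15) = 0*(-15) = 0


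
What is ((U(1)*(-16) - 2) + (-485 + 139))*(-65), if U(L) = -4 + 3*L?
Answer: 21580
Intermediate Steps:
((U(1)*(-16) - 2) + (-485 + 139))*(-65) = (((-4 + 3*1)*(-16) - 2) + (-485 + 139))*(-65) = (((-4 + 3)*(-16) - 2) - 346)*(-65) = ((-1*(-16) - 2) - 346)*(-65) = ((16 - 2) - 346)*(-65) = (14 - 346)*(-65) = -332*(-65) = 21580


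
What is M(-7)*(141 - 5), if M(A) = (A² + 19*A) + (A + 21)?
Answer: -9520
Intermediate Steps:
M(A) = 21 + A² + 20*A (M(A) = (A² + 19*A) + (21 + A) = 21 + A² + 20*A)
M(-7)*(141 - 5) = (21 + (-7)² + 20*(-7))*(141 - 5) = (21 + 49 - 140)*136 = -70*136 = -9520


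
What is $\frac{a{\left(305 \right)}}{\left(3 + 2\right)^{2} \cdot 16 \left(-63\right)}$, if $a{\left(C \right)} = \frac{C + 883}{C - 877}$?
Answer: $\frac{3}{36400} \approx 8.2418 \cdot 10^{-5}$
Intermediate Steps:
$a{\left(C \right)} = \frac{883 + C}{-877 + C}$
$\frac{a{\left(305 \right)}}{\left(3 + 2\right)^{2} \cdot 16 \left(-63\right)} = \frac{\frac{1}{-877 + 305} \left(883 + 305\right)}{\left(3 + 2\right)^{2} \cdot 16 \left(-63\right)} = \frac{\frac{1}{-572} \cdot 1188}{5^{2} \cdot 16 \left(-63\right)} = \frac{\left(- \frac{1}{572}\right) 1188}{25 \cdot 16 \left(-63\right)} = - \frac{27}{13 \cdot 400 \left(-63\right)} = - \frac{27}{13 \left(-25200\right)} = \left(- \frac{27}{13}\right) \left(- \frac{1}{25200}\right) = \frac{3}{36400}$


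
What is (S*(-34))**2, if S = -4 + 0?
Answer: 18496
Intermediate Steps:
S = -4
(S*(-34))**2 = (-4*(-34))**2 = 136**2 = 18496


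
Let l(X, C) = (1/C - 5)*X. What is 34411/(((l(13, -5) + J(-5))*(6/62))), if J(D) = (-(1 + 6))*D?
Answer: -5333705/489 ≈ -10907.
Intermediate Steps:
l(X, C) = X*(-5 + 1/C) (l(X, C) = (-5 + 1/C)*X = X*(-5 + 1/C))
J(D) = -7*D (J(D) = (-1*7)*D = -7*D)
34411/(((l(13, -5) + J(-5))*(6/62))) = 34411/((((-5*13 + 13/(-5)) - 7*(-5))*(6/62))) = 34411/((((-65 + 13*(-1/5)) + 35)*(6*(1/62)))) = 34411/((((-65 - 13/5) + 35)*(3/31))) = 34411/(((-338/5 + 35)*(3/31))) = 34411/((-163/5*3/31)) = 34411/(-489/155) = 34411*(-155/489) = -5333705/489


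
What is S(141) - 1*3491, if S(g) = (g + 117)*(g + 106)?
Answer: 60235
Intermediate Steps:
S(g) = (106 + g)*(117 + g) (S(g) = (117 + g)*(106 + g) = (106 + g)*(117 + g))
S(141) - 1*3491 = (12402 + 141² + 223*141) - 1*3491 = (12402 + 19881 + 31443) - 3491 = 63726 - 3491 = 60235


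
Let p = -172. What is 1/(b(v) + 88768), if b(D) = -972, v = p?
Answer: 1/87796 ≈ 1.1390e-5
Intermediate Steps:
v = -172
1/(b(v) + 88768) = 1/(-972 + 88768) = 1/87796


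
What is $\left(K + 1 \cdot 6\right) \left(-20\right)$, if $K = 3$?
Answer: $-180$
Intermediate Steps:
$\left(K + 1 \cdot 6\right) \left(-20\right) = \left(3 + 1 \cdot 6\right) \left(-20\right) = \left(3 + 6\right) \left(-20\right) = 9 \left(-20\right) = -180$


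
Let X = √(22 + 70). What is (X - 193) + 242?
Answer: 49 + 2*√23 ≈ 58.592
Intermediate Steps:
X = 2*√23 (X = √92 = 2*√23 ≈ 9.5917)
(X - 193) + 242 = (2*√23 - 193) + 242 = (-193 + 2*√23) + 242 = 49 + 2*√23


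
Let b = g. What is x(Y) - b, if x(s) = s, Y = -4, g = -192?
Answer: 188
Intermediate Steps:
b = -192
x(Y) - b = -4 - 1*(-192) = -4 + 192 = 188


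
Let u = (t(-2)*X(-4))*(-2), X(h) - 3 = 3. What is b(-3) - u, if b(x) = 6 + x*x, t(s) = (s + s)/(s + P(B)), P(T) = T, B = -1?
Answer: 31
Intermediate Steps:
X(h) = 6 (X(h) = 3 + 3 = 6)
t(s) = 2*s/(-1 + s) (t(s) = (s + s)/(s - 1) = (2*s)/(-1 + s) = 2*s/(-1 + s))
b(x) = 6 + x²
u = -16 (u = ((2*(-2)/(-1 - 2))*6)*(-2) = ((2*(-2)/(-3))*6)*(-2) = ((2*(-2)*(-⅓))*6)*(-2) = ((4/3)*6)*(-2) = 8*(-2) = -16)
b(-3) - u = (6 + (-3)²) - 1*(-16) = (6 + 9) + 16 = 15 + 16 = 31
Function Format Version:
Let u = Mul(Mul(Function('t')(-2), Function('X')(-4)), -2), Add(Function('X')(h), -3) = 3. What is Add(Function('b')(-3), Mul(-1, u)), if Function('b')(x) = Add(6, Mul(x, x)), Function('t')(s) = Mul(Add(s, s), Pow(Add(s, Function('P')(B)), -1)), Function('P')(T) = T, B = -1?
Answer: 31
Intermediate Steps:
Function('X')(h) = 6 (Function('X')(h) = Add(3, 3) = 6)
Function('t')(s) = Mul(2, s, Pow(Add(-1, s), -1)) (Function('t')(s) = Mul(Add(s, s), Pow(Add(s, -1), -1)) = Mul(Mul(2, s), Pow(Add(-1, s), -1)) = Mul(2, s, Pow(Add(-1, s), -1)))
Function('b')(x) = Add(6, Pow(x, 2))
u = -16 (u = Mul(Mul(Mul(2, -2, Pow(Add(-1, -2), -1)), 6), -2) = Mul(Mul(Mul(2, -2, Pow(-3, -1)), 6), -2) = Mul(Mul(Mul(2, -2, Rational(-1, 3)), 6), -2) = Mul(Mul(Rational(4, 3), 6), -2) = Mul(8, -2) = -16)
Add(Function('b')(-3), Mul(-1, u)) = Add(Add(6, Pow(-3, 2)), Mul(-1, -16)) = Add(Add(6, 9), 16) = Add(15, 16) = 31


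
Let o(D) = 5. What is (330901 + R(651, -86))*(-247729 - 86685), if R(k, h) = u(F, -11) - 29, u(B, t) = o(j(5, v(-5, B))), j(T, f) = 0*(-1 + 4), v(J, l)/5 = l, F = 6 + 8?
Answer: -110649901078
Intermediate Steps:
F = 14
v(J, l) = 5*l
j(T, f) = 0 (j(T, f) = 0*3 = 0)
u(B, t) = 5
R(k, h) = -24 (R(k, h) = 5 - 29 = -24)
(330901 + R(651, -86))*(-247729 - 86685) = (330901 - 24)*(-247729 - 86685) = 330877*(-334414) = -110649901078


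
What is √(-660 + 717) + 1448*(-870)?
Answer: -1259760 + √57 ≈ -1.2598e+6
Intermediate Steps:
√(-660 + 717) + 1448*(-870) = √57 - 1259760 = -1259760 + √57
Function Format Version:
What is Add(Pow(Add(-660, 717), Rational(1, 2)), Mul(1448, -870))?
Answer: Add(-1259760, Pow(57, Rational(1, 2))) ≈ -1.2598e+6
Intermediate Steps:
Add(Pow(Add(-660, 717), Rational(1, 2)), Mul(1448, -870)) = Add(Pow(57, Rational(1, 2)), -1259760) = Add(-1259760, Pow(57, Rational(1, 2)))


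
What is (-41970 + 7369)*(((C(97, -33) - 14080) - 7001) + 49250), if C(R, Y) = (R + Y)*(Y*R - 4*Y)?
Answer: 5821514447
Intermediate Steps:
C(R, Y) = (R + Y)*(-4*Y + R*Y) (C(R, Y) = (R + Y)*(R*Y - 4*Y) = (R + Y)*(-4*Y + R*Y))
(-41970 + 7369)*(((C(97, -33) - 14080) - 7001) + 49250) = (-41970 + 7369)*(((-33*(97² - 4*97 - 4*(-33) + 97*(-33)) - 14080) - 7001) + 49250) = -34601*(((-33*(9409 - 388 + 132 - 3201) - 14080) - 7001) + 49250) = -34601*(((-33*5952 - 14080) - 7001) + 49250) = -34601*(((-196416 - 14080) - 7001) + 49250) = -34601*((-210496 - 7001) + 49250) = -34601*(-217497 + 49250) = -34601*(-168247) = 5821514447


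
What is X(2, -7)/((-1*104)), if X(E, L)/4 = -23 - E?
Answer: 25/26 ≈ 0.96154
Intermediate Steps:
X(E, L) = -92 - 4*E (X(E, L) = 4*(-23 - E) = -92 - 4*E)
X(2, -7)/((-1*104)) = (-92 - 4*2)/((-1*104)) = (-92 - 8)/(-104) = -100*(-1/104) = 25/26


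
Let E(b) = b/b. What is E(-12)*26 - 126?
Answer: -100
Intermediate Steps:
E(b) = 1
E(-12)*26 - 126 = 1*26 - 126 = 26 - 126 = -100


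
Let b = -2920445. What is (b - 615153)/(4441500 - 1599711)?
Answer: -3535598/2841789 ≈ -1.2441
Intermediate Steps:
(b - 615153)/(4441500 - 1599711) = (-2920445 - 615153)/(4441500 - 1599711) = -3535598/2841789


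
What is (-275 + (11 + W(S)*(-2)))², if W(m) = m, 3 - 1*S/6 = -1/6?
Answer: 91204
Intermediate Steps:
S = 19 (S = 18 - (-6)/6 = 18 - 6*(-⅙) = 18 + 1 = 19)
(-275 + (11 + W(S)*(-2)))² = (-275 + (11 + 19*(-2)))² = (-275 + (11 - 38))² = (-275 - 27)² = (-302)² = 91204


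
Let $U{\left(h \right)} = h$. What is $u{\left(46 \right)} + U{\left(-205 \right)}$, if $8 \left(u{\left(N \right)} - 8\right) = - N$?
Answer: $- \frac{811}{4} \approx -202.75$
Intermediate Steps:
$u{\left(N \right)} = 8 - \frac{N}{8}$ ($u{\left(N \right)} = 8 + \frac{\left(-1\right) N}{8} = 8 - \frac{N}{8}$)
$u{\left(46 \right)} + U{\left(-205 \right)} = \left(8 - \frac{23}{4}\right) - 205 = \frac{9}{4} - 205 = - \frac{811}{4}$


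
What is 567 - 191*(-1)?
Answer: 758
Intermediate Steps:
567 - 191*(-1) = 567 + 191 = 758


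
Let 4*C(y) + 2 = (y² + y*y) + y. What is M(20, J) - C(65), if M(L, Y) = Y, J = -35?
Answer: -8653/4 ≈ -2163.3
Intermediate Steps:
C(y) = -½ + y²/2 + y/4 (C(y) = -½ + ((y² + y*y) + y)/4 = -½ + ((y² + y²) + y)/4 = -½ + (2*y² + y)/4 = -½ + (y + 2*y²)/4 = -½ + (y²/2 + y/4) = -½ + y²/2 + y/4)
M(20, J) - C(65) = -35 - (-½ + (½)*65² + (¼)*65) = -35 - (-½ + (½)*4225 + 65/4) = -35 - (-½ + 4225/2 + 65/4) = -35 - 1*8513/4 = -35 - 8513/4 = -8653/4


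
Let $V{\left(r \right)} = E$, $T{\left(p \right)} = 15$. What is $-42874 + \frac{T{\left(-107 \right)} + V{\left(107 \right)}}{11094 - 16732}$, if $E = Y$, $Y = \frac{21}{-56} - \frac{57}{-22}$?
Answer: $- \frac{21271679371}{496144} \approx -42874.0$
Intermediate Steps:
$Y = \frac{195}{88}$ ($Y = 21 \left(- \frac{1}{56}\right) - - \frac{57}{22} = - \frac{3}{8} + \frac{57}{22} = \frac{195}{88} \approx 2.2159$)
$E = \frac{195}{88} \approx 2.2159$
$V{\left(r \right)} = \frac{195}{88}$
$-42874 + \frac{T{\left(-107 \right)} + V{\left(107 \right)}}{11094 - 16732} = -42874 + \frac{15 + \frac{195}{88}}{11094 - 16732} = -42874 + \frac{1515}{88 \left(11094 - 16732\right)} = -42874 + \frac{1515}{88 \left(-5638\right)} = -42874 + \frac{1515}{88} \left(- \frac{1}{5638}\right) = -42874 - \frac{1515}{496144} = - \frac{21271679371}{496144}$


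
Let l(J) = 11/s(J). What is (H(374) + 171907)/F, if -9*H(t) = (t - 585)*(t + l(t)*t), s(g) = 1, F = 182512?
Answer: 831377/547536 ≈ 1.5184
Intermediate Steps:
l(J) = 11 (l(J) = 11/1 = 11*1 = 11)
H(t) = -4*t*(-585 + t)/3 (H(t) = -(t - 585)*(t + 11*t)/9 = -(-585 + t)*12*t/9 = -4*t*(-585 + t)/3)
(H(374) + 171907)/F = ((4/3)*374*(585 - 1*374) + 171907)/182512 = ((4/3)*374*(585 - 374) + 171907)*(1/182512) = ((4/3)*374*211 + 171907)*(1/182512) = (315656/3 + 171907)*(1/182512) = (831377/3)*(1/182512) = 831377/547536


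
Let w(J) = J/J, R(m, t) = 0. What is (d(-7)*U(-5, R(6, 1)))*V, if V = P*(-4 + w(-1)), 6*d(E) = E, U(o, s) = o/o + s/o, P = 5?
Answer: 35/2 ≈ 17.500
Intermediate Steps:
U(o, s) = 1 + s/o
d(E) = E/6
w(J) = 1
V = -15 (V = 5*(-4 + 1) = 5*(-3) = -15)
(d(-7)*U(-5, R(6, 1)))*V = (((1/6)*(-7))*((-5 + 0)/(-5)))*(-15) = -(-7)*(-5)/30*(-15) = -7/6*1*(-15) = -7/6*(-15) = 35/2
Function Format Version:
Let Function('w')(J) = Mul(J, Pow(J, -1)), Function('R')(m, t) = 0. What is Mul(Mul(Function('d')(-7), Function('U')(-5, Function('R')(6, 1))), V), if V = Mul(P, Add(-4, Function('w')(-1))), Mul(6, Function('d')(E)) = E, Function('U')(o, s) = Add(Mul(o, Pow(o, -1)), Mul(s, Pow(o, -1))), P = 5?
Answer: Rational(35, 2) ≈ 17.500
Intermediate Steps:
Function('U')(o, s) = Add(1, Mul(s, Pow(o, -1)))
Function('d')(E) = Mul(Rational(1, 6), E)
Function('w')(J) = 1
V = -15 (V = Mul(5, Add(-4, 1)) = Mul(5, -3) = -15)
Mul(Mul(Function('d')(-7), Function('U')(-5, Function('R')(6, 1))), V) = Mul(Mul(Mul(Rational(1, 6), -7), Mul(Pow(-5, -1), Add(-5, 0))), -15) = Mul(Mul(Rational(-7, 6), Mul(Rational(-1, 5), -5)), -15) = Mul(Mul(Rational(-7, 6), 1), -15) = Mul(Rational(-7, 6), -15) = Rational(35, 2)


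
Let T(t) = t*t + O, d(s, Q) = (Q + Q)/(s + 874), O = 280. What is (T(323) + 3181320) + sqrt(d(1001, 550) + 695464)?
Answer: 3285929 + 2*sqrt(39119883)/15 ≈ 3.2868e+6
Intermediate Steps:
d(s, Q) = 2*Q/(874 + s) (d(s, Q) = (2*Q)/(874 + s) = 2*Q/(874 + s))
T(t) = 280 + t**2 (T(t) = t*t + 280 = t**2 + 280 = 280 + t**2)
(T(323) + 3181320) + sqrt(d(1001, 550) + 695464) = ((280 + 323**2) + 3181320) + sqrt(2*550/(874 + 1001) + 695464) = ((280 + 104329) + 3181320) + sqrt(2*550/1875 + 695464) = (104609 + 3181320) + sqrt(2*550*(1/1875) + 695464) = 3285929 + sqrt(44/75 + 695464) = 3285929 + sqrt(52159844/75) = 3285929 + 2*sqrt(39119883)/15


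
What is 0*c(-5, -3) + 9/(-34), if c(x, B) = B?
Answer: -9/34 ≈ -0.26471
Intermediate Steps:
0*c(-5, -3) + 9/(-34) = 0*(-3) + 9/(-34) = 0 + 9*(-1/34) = 0 - 9/34 = -9/34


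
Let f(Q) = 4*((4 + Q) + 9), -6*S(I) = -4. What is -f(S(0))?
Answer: -164/3 ≈ -54.667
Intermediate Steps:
S(I) = ⅔ (S(I) = -⅙*(-4) = ⅔)
f(Q) = 52 + 4*Q (f(Q) = 4*(13 + Q) = 52 + 4*Q)
-f(S(0)) = -(52 + 4*(⅔)) = -(52 + 8/3) = -1*164/3 = -164/3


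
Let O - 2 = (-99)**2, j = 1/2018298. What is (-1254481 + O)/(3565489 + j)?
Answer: -2512131118044/7196219317723 ≈ -0.34909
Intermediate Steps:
j = 1/2018298 ≈ 4.9547e-7
O = 9803 (O = 2 + (-99)**2 = 2 + 9801 = 9803)
(-1254481 + O)/(3565489 + j) = (-1254481 + 9803)/(3565489 + 1/2018298) = -1244678/7196219317723/2018298 = -1244678*2018298/7196219317723 = -2512131118044/7196219317723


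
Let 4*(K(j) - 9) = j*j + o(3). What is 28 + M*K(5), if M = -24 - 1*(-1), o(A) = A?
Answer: -340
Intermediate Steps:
M = -23 (M = -24 + 1 = -23)
K(j) = 39/4 + j²/4 (K(j) = 9 + (j*j + 3)/4 = 9 + (j² + 3)/4 = 9 + (3 + j²)/4 = 9 + (¾ + j²/4) = 39/4 + j²/4)
28 + M*K(5) = 28 - 23*(39/4 + (¼)*5²) = 28 - 23*(39/4 + (¼)*25) = 28 - 23*(39/4 + 25/4) = 28 - 23*16 = 28 - 368 = -340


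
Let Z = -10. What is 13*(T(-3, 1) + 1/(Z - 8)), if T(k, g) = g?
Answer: 221/18 ≈ 12.278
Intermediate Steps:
13*(T(-3, 1) + 1/(Z - 8)) = 13*(1 + 1/(-10 - 8)) = 13*(1 + 1/(-18)) = 13*(1 - 1/18) = 13*(17/18) = 221/18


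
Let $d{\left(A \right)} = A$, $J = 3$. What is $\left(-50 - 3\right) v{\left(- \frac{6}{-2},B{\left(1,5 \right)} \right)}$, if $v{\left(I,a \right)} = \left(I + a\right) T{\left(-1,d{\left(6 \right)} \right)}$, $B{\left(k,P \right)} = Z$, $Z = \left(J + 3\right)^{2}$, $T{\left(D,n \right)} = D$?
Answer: $2067$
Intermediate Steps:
$Z = 36$ ($Z = \left(3 + 3\right)^{2} = 6^{2} = 36$)
$B{\left(k,P \right)} = 36$
$v{\left(I,a \right)} = - I - a$ ($v{\left(I,a \right)} = \left(I + a\right) \left(-1\right) = - I - a$)
$\left(-50 - 3\right) v{\left(- \frac{6}{-2},B{\left(1,5 \right)} \right)} = \left(-50 - 3\right) \left(- \frac{-6}{-2} - 36\right) = - 53 \left(- \frac{\left(-6\right) \left(-1\right)}{2} - 36\right) = - 53 \left(\left(-1\right) 3 - 36\right) = - 53 \left(-3 - 36\right) = \left(-53\right) \left(-39\right) = 2067$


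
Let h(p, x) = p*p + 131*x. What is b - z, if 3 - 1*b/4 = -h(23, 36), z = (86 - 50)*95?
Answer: 17572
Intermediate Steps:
h(p, x) = p² + 131*x
z = 3420 (z = 36*95 = 3420)
b = 20992 (b = 12 - (-4)*(23² + 131*36) = 12 - (-4)*(529 + 4716) = 12 - (-4)*5245 = 12 - 4*(-5245) = 12 + 20980 = 20992)
b - z = 20992 - 1*3420 = 20992 - 3420 = 17572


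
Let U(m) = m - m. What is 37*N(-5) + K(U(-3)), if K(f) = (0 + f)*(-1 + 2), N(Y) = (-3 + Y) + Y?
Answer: -481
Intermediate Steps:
U(m) = 0
N(Y) = -3 + 2*Y
K(f) = f (K(f) = f*1 = f)
37*N(-5) + K(U(-3)) = 37*(-3 + 2*(-5)) + 0 = 37*(-3 - 10) + 0 = 37*(-13) + 0 = -481 + 0 = -481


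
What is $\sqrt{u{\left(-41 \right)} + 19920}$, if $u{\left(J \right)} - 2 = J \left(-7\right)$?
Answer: $\sqrt{20209} \approx 142.16$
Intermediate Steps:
$u{\left(J \right)} = 2 - 7 J$ ($u{\left(J \right)} = 2 + J \left(-7\right) = 2 - 7 J$)
$\sqrt{u{\left(-41 \right)} + 19920} = \sqrt{\left(2 - -287\right) + 19920} = \sqrt{\left(2 + 287\right) + 19920} = \sqrt{289 + 19920} = \sqrt{20209}$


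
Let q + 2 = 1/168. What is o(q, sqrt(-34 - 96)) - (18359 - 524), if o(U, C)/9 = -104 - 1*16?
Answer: -18915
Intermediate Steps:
q = -335/168 (q = -2 + 1/168 = -335/168 ≈ -1.9940)
o(U, C) = -1080 (o(U, C) = 9*(-104 - 1*16) = 9*(-104 - 16) = 9*(-120) = -1080)
o(q, sqrt(-34 - 96)) - (18359 - 524) = -1080 - (18359 - 524) = -1080 - 1*17835 = -1080 - 17835 = -18915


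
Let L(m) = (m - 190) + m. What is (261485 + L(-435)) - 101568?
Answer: 158857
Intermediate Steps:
L(m) = -190 + 2*m (L(m) = (-190 + m) + m = -190 + 2*m)
(261485 + L(-435)) - 101568 = (261485 + (-190 + 2*(-435))) - 101568 = (261485 + (-190 - 870)) - 101568 = (261485 - 1060) - 101568 = 260425 - 101568 = 158857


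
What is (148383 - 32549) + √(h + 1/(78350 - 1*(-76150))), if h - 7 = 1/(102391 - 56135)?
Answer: 115834 + √1140031483208295/12761700 ≈ 1.1584e+5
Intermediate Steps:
h = 323793/46256 (h = 7 + 1/(102391 - 56135) = 7 + 1/46256 = 323793/46256 ≈ 7.0000)
(148383 - 32549) + √(h + 1/(78350 - 1*(-76150))) = (148383 - 32549) + √(323793/46256 + 1/(78350 - 1*(-76150))) = 115834 + √(323793/46256 + 1/(78350 + 76150)) = 115834 + √(323793/46256 + 1/154500) = 115834 + √(12506516189/1786638000) = 115834 + √1140031483208295/12761700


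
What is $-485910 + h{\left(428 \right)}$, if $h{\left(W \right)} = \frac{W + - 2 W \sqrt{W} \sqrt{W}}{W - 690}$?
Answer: $- \frac{63471240}{131} \approx -4.8451 \cdot 10^{5}$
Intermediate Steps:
$h{\left(W \right)} = \frac{W - 2 W^{2}}{-690 + W}$ ($h{\left(W \right)} = \frac{W + - 2 W^{\frac{3}{2}} \sqrt{W}}{-690 + W} = \frac{W - 2 W^{2}}{-690 + W}$)
$-485910 + h{\left(428 \right)} = -485910 + \frac{428 \left(1 - 856\right)}{-690 + 428} = -485910 + \frac{428 \left(1 - 856\right)}{-262} = -485910 + 428 \left(- \frac{1}{262}\right) \left(-855\right) = -485910 + \frac{182970}{131} = - \frac{63471240}{131}$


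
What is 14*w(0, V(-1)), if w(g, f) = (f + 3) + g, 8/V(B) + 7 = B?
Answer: 28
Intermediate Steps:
V(B) = 8/(-7 + B)
w(g, f) = 3 + f + g (w(g, f) = (3 + f) + g = 3 + f + g)
14*w(0, V(-1)) = 14*(3 + 8/(-7 - 1) + 0) = 14*(3 + 8/(-8) + 0) = 14*(3 + 8*(-1/8) + 0) = 14*(3 - 1 + 0) = 14*2 = 28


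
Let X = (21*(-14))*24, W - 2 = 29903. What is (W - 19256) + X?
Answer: 3593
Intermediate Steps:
W = 29905 (W = 2 + 29903 = 29905)
X = -7056 (X = -294*24 = -7056)
(W - 19256) + X = (29905 - 19256) - 7056 = 10649 - 7056 = 3593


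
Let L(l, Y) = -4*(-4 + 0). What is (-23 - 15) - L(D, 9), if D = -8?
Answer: -54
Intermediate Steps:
L(l, Y) = 16 (L(l, Y) = -4*(-4) = 16)
(-23 - 15) - L(D, 9) = (-23 - 15) - 1*16 = -38 - 16 = -54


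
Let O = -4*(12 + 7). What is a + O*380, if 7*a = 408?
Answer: -201752/7 ≈ -28822.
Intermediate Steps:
a = 408/7 (a = (⅐)*408 = 408/7 ≈ 58.286)
O = -76 (O = -4*19 = -76)
a + O*380 = 408/7 - 76*380 = 408/7 - 28880 = -201752/7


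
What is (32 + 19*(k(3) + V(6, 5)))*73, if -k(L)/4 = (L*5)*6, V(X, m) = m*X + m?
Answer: -448439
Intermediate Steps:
V(X, m) = m + X*m (V(X, m) = X*m + m = m + X*m)
k(L) = -120*L (k(L) = -4*L*5*6 = -4*5*L*6 = -120*L)
(32 + 19*(k(3) + V(6, 5)))*73 = (32 + 19*(-120*3 + 5*(1 + 6)))*73 = (32 + 19*(-360 + 5*7))*73 = (32 + 19*(-360 + 35))*73 = (32 + 19*(-325))*73 = (32 - 6175)*73 = -6143*73 = -448439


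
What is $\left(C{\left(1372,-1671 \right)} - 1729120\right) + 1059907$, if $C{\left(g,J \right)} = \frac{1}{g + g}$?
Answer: $- \frac{1836320471}{2744} \approx -6.6921 \cdot 10^{5}$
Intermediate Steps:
$C{\left(g,J \right)} = \frac{1}{2 g}$
$\left(C{\left(1372,-1671 \right)} - 1729120\right) + 1059907 = \left(\frac{1}{2 \cdot 1372} - 1729120\right) + 1059907 = \left(\frac{1}{2} \cdot \frac{1}{1372} - 1729120\right) + 1059907 = \left(\frac{1}{2744} - 1729120\right) + 1059907 = - \frac{4744705279}{2744} + 1059907 = - \frac{1836320471}{2744}$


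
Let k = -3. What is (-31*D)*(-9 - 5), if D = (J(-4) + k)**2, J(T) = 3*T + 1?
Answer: 85064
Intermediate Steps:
J(T) = 1 + 3*T
D = 196 (D = ((1 + 3*(-4)) - 3)**2 = ((1 - 12) - 3)**2 = (-11 - 3)**2 = (-14)**2 = 196)
(-31*D)*(-9 - 5) = (-31*196)*(-9 - 5) = -6076*(-14) = 85064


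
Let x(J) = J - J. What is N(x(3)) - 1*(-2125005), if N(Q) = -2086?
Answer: 2122919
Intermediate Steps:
x(J) = 0
N(x(3)) - 1*(-2125005) = -2086 - 1*(-2125005) = -2086 + 2125005 = 2122919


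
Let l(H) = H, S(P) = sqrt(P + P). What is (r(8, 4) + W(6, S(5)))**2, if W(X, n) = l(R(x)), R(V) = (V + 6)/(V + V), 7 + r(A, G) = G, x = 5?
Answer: 361/100 ≈ 3.6100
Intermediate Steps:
r(A, G) = -7 + G
S(P) = sqrt(2)*sqrt(P) (S(P) = sqrt(2*P) = sqrt(2)*sqrt(P))
R(V) = (6 + V)/(2*V) (R(V) = (6 + V)/((2*V)) = (6 + V)*(1/(2*V)) = (6 + V)/(2*V))
W(X, n) = 11/10 (W(X, n) = (1/2)*(6 + 5)/5 = (1/2)*(1/5)*11 = 11/10)
(r(8, 4) + W(6, S(5)))**2 = ((-7 + 4) + 11/10)**2 = (-3 + 11/10)**2 = (-19/10)**2 = 361/100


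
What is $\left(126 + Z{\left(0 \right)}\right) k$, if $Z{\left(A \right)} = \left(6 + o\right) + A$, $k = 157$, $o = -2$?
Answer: $20410$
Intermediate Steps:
$Z{\left(A \right)} = 4 + A$ ($Z{\left(A \right)} = \left(6 - 2\right) + A = 4 + A$)
$\left(126 + Z{\left(0 \right)}\right) k = \left(126 + \left(4 + 0\right)\right) 157 = \left(126 + 4\right) 157 = 130 \cdot 157 = 20410$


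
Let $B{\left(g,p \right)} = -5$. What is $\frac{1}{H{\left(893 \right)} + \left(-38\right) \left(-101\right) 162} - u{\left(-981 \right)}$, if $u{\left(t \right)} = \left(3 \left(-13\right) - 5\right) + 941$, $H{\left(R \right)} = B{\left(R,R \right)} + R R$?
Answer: $- \frac{1273022399}{1419200} \approx -897.0$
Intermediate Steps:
$H{\left(R \right)} = -5 + R^{2}$ ($H{\left(R \right)} = -5 + R R = -5 + R^{2}$)
$u{\left(t \right)} = 897$ ($u{\left(t \right)} = \left(-39 - 5\right) + 941 = -44 + 941 = 897$)
$\frac{1}{H{\left(893 \right)} + \left(-38\right) \left(-101\right) 162} - u{\left(-981 \right)} = \frac{1}{\left(-5 + 893^{2}\right) + \left(-38\right) \left(-101\right) 162} - 897 = \frac{1}{\left(-5 + 797449\right) + 3838 \cdot 162} - 897 = \frac{1}{797444 + 621756} - 897 = \frac{1}{1419200} - 897 = - \frac{1273022399}{1419200}$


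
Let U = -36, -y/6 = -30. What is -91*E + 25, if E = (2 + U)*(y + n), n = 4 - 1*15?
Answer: 522911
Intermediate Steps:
y = 180 (y = -6*(-30) = 180)
n = -11 (n = 4 - 15 = -11)
E = -5746 (E = (2 - 36)*(180 - 11) = -34*169 = -5746)
-91*E + 25 = -91*(-5746) + 25 = 522886 + 25 = 522911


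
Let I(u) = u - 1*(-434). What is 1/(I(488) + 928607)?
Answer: 1/929529 ≈ 1.0758e-6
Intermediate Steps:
I(u) = 434 + u (I(u) = u + 434 = 434 + u)
1/(I(488) + 928607) = 1/((434 + 488) + 928607) = 1/(922 + 928607) = 1/929529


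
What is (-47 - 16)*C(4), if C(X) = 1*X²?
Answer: -1008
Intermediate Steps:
C(X) = X²
(-47 - 16)*C(4) = (-47 - 16)*4² = -63*16 = -1008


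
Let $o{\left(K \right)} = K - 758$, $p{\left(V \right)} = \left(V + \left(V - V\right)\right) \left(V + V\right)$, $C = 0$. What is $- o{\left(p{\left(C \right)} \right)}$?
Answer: $758$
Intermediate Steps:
$p{\left(V \right)} = 2 V^{2}$ ($p{\left(V \right)} = \left(V + 0\right) 2 V = V 2 V = 2 V^{2}$)
$o{\left(K \right)} = -758 + K$
$- o{\left(p{\left(C \right)} \right)} = - (-758 + 2 \cdot 0^{2}) = - (-758 + 2 \cdot 0) = - (-758 + 0) = \left(-1\right) \left(-758\right) = 758$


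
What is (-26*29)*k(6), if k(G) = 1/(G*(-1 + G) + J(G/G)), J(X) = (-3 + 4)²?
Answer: -754/31 ≈ -24.323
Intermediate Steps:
J(X) = 1 (J(X) = 1² = 1)
k(G) = 1/(1 + G*(-1 + G)) (k(G) = 1/(G*(-1 + G) + 1) = 1/(1 + G*(-1 + G)))
(-26*29)*k(6) = (-26*29)/(1 + 6² - 1*6) = -754/(1 + 36 - 6) = -754/31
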